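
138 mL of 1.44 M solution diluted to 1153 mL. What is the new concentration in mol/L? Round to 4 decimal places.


Dilution: M1*V1 = M2*V2, solve for M2.
M2 = M1*V1 / V2
M2 = 1.44 * 138 / 1153
M2 = 198.72 / 1153
M2 = 0.17235039 mol/L, rounded to 4 dp:

0.1724 mol/L


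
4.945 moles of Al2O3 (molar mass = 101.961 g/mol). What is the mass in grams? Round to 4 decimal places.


mass = n * M
mass = 4.945 * 101.961
mass = 504.197145 g, rounded to 4 dp:

504.1971 g


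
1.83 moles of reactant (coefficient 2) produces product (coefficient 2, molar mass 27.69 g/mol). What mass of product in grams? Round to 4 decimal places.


Use the coefficient ratio to convert reactant moles to product moles, then multiply by the product's molar mass.
moles_P = moles_R * (coeff_P / coeff_R) = 1.83 * (2/2) = 1.83
mass_P = moles_P * M_P = 1.83 * 27.69
mass_P = 50.6727 g, rounded to 4 dp:

50.6727 g


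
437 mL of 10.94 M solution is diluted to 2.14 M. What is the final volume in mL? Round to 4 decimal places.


Dilution: M1*V1 = M2*V2, solve for V2.
V2 = M1*V1 / M2
V2 = 10.94 * 437 / 2.14
V2 = 4780.78 / 2.14
V2 = 2234.00934579 mL, rounded to 4 dp:

2234.0093 mL


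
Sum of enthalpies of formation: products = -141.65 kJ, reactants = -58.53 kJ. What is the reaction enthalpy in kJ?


dH_rxn = sum(dH_f products) - sum(dH_f reactants)
dH_rxn = -141.65 - (-58.53)
dH_rxn = -83.12 kJ:

-83.12 kJ


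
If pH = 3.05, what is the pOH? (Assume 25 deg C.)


At 25 deg C, pH + pOH = 14.
pOH = 14 - pH = 14 - 3.05
pOH = 10.95:

10.95


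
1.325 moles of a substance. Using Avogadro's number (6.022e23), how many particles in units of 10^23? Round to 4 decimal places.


N = n * NA, then divide by 1e23 for the requested units.
N / 1e23 = n * 6.022
N / 1e23 = 1.325 * 6.022
N / 1e23 = 7.97915, rounded to 4 dp:

7.9792


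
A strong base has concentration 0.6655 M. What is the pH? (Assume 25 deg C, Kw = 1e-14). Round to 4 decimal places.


A strong base dissociates completely, so [OH-] equals the given concentration.
pOH = -log10([OH-]) = -log10(0.6655) = 0.176852
pH = 14 - pOH = 14 - 0.176852
pH = 13.823148, rounded to 4 dp:

13.8231


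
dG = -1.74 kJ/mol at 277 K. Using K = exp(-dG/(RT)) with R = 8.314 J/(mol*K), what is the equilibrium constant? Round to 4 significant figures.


dG is in kJ/mol; multiply by 1000 to match R in J/(mol*K).
RT = 8.314 * 277 = 2302.978 J/mol
exponent = -dG*1000 / (RT) = -(-1.74*1000) / 2302.978 = 0.75554347
K = exp(0.75554347)
K = 2.1287681, rounded to 4 significant figures:

2.129


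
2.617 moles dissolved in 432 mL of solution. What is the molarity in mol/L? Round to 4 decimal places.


Convert volume to liters: V_L = V_mL / 1000.
V_L = 432 / 1000 = 0.432 L
M = n / V_L = 2.617 / 0.432
M = 6.05787037 mol/L, rounded to 4 dp:

6.0579 mol/L


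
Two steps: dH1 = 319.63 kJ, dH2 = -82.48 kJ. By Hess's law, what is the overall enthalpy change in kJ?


Hess's law: enthalpy is a state function, so add the step enthalpies.
dH_total = dH1 + dH2 = 319.63 + (-82.48)
dH_total = 237.15 kJ:

237.15 kJ


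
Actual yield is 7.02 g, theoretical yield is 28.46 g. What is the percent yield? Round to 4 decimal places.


% yield = 100 * actual / theoretical
% yield = 100 * 7.02 / 28.46
% yield = 24.66619817 %, rounded to 4 dp:

24.6662 %


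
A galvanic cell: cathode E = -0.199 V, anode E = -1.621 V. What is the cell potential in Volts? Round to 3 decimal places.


Standard cell potential: E_cell = E_cathode - E_anode.
E_cell = -0.199 - (-1.621)
E_cell = 1.422 V, rounded to 3 dp:

1.422 V


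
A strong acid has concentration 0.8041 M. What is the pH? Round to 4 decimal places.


A strong acid dissociates completely, so [H+] equals the given concentration.
pH = -log10([H+]) = -log10(0.8041)
pH = 0.09468994, rounded to 4 dp:

0.0947


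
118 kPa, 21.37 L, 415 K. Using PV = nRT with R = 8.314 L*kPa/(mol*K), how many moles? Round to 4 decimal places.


PV = nRT, solve for n = PV / (RT).
PV = 118 * 21.37 = 2521.66
RT = 8.314 * 415 = 3450.31
n = 2521.66 / 3450.31
n = 0.73085027 mol, rounded to 4 dp:

0.7309 mol


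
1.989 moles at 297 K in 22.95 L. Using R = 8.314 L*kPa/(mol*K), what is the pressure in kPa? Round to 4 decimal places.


PV = nRT, solve for P = nRT / V.
nRT = 1.989 * 8.314 * 297 = 4911.3542
P = 4911.3542 / 22.95
P = 214.00236166 kPa, rounded to 4 dp:

214.0024 kPa


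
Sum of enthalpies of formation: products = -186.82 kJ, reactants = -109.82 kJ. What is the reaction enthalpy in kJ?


dH_rxn = sum(dH_f products) - sum(dH_f reactants)
dH_rxn = -186.82 - (-109.82)
dH_rxn = -77.0 kJ:

-77.00 kJ


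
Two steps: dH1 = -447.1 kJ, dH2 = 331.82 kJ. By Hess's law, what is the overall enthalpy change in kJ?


Hess's law: enthalpy is a state function, so add the step enthalpies.
dH_total = dH1 + dH2 = -447.1 + (331.82)
dH_total = -115.28 kJ:

-115.28 kJ


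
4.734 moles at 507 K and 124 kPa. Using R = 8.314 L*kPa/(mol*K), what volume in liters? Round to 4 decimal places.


PV = nRT, solve for V = nRT / P.
nRT = 4.734 * 8.314 * 507 = 19954.7473
V = 19954.7473 / 124
V = 160.92538145 L, rounded to 4 dp:

160.9254 L


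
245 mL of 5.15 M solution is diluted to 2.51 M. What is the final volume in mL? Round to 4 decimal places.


Dilution: M1*V1 = M2*V2, solve for V2.
V2 = M1*V1 / M2
V2 = 5.15 * 245 / 2.51
V2 = 1261.75 / 2.51
V2 = 502.68924303 mL, rounded to 4 dp:

502.6892 mL


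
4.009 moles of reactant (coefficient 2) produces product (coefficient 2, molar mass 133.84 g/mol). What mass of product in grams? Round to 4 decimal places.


Use the coefficient ratio to convert reactant moles to product moles, then multiply by the product's molar mass.
moles_P = moles_R * (coeff_P / coeff_R) = 4.009 * (2/2) = 4.009
mass_P = moles_P * M_P = 4.009 * 133.84
mass_P = 536.56456 g, rounded to 4 dp:

536.5646 g


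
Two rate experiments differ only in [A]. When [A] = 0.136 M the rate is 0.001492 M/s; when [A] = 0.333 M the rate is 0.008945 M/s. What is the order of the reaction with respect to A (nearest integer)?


Rate is proportional to [A]^n, so rate2/rate1 = ([A]2/[A]1)^n. Take logs to solve for n.
rate2/rate1 = 0.008945 / 0.001492 = 5.9953
[A]2/[A]1 = 0.333 / 0.136 = 2.4485
n = ln(5.9953) / ln(2.4485) = 2.0
Nearest integer order:

2


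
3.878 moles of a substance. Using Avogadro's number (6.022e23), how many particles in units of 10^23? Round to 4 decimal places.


N = n * NA, then divide by 1e23 for the requested units.
N / 1e23 = n * 6.022
N / 1e23 = 3.878 * 6.022
N / 1e23 = 23.353316, rounded to 4 dp:

23.3533


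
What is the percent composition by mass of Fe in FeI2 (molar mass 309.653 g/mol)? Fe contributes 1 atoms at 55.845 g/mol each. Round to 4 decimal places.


pct = 100 * (n_elem * M_elem) / M_total
mass_contribution = 1 * 55.845 = 55.845 g/mol
pct = 100 * 55.845 / 309.653
pct = 18.03470336 %, rounded to 4 dp:

18.0347 %


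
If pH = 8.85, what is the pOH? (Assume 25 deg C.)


At 25 deg C, pH + pOH = 14.
pOH = 14 - pH = 14 - 8.85
pOH = 5.15:

5.15


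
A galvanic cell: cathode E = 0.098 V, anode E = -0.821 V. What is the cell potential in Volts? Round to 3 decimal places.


Standard cell potential: E_cell = E_cathode - E_anode.
E_cell = 0.098 - (-0.821)
E_cell = 0.919 V, rounded to 3 dp:

0.919 V


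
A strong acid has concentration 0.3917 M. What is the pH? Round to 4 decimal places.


A strong acid dissociates completely, so [H+] equals the given concentration.
pH = -log10([H+]) = -log10(0.3917)
pH = 0.40704643, rounded to 4 dp:

0.4070


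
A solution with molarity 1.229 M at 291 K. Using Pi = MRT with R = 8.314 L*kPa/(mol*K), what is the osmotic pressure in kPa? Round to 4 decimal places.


Osmotic pressure (van't Hoff): Pi = M*R*T.
RT = 8.314 * 291 = 2419.374
Pi = 1.229 * 2419.374
Pi = 2973.410646 kPa, rounded to 4 dp:

2973.4106 kPa


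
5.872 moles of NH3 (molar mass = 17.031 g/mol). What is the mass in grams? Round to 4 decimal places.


mass = n * M
mass = 5.872 * 17.031
mass = 100.006032 g, rounded to 4 dp:

100.0060 g


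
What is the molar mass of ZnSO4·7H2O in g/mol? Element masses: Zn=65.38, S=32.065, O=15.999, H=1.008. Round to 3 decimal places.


M = sum(count * atomic_mass) over atoms.
M = 1*65.38 + 1*32.065 + 11*15.999 + 14*1.008
M = 65.38 + 32.065 + 175.989 + 14.112
M = 287.546 g/mol, rounded to 3 dp:

287.546 g/mol


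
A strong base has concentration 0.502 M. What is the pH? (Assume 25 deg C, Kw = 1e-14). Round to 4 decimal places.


A strong base dissociates completely, so [OH-] equals the given concentration.
pOH = -log10([OH-]) = -log10(0.502) = 0.299296
pH = 14 - pOH = 14 - 0.299296
pH = 13.700704, rounded to 4 dp:

13.7007


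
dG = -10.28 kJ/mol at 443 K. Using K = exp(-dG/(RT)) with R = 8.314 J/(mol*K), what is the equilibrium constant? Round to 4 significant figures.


dG is in kJ/mol; multiply by 1000 to match R in J/(mol*K).
RT = 8.314 * 443 = 3683.102 J/mol
exponent = -dG*1000 / (RT) = -(-10.28*1000) / 3683.102 = 2.79112552
K = exp(2.79112552)
K = 16.299355, rounded to 4 significant figures:

16.30


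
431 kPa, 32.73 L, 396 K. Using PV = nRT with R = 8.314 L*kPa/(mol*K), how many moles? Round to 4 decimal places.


PV = nRT, solve for n = PV / (RT).
PV = 431 * 32.73 = 14106.63
RT = 8.314 * 396 = 3292.344
n = 14106.63 / 3292.344
n = 4.28467681 mol, rounded to 4 dp:

4.2847 mol


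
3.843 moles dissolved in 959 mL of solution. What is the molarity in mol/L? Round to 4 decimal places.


Convert volume to liters: V_L = V_mL / 1000.
V_L = 959 / 1000 = 0.959 L
M = n / V_L = 3.843 / 0.959
M = 4.00729927 mol/L, rounded to 4 dp:

4.0073 mol/L


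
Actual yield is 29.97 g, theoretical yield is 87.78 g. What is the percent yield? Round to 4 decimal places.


% yield = 100 * actual / theoretical
% yield = 100 * 29.97 / 87.78
% yield = 34.14217362 %, rounded to 4 dp:

34.1422 %


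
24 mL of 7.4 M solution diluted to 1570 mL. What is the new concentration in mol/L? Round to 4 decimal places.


Dilution: M1*V1 = M2*V2, solve for M2.
M2 = M1*V1 / V2
M2 = 7.4 * 24 / 1570
M2 = 177.6 / 1570
M2 = 0.11312102 mol/L, rounded to 4 dp:

0.1131 mol/L


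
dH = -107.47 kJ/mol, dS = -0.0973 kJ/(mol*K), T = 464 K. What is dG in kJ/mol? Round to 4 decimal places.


Gibbs: dG = dH - T*dS (consistent units, dS already in kJ/(mol*K)).
T*dS = 464 * -0.0973 = -45.1472
dG = -107.47 - (-45.1472)
dG = -62.3228 kJ/mol, rounded to 4 dp:

-62.3228 kJ/mol


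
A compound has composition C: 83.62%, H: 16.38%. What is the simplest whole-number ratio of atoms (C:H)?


Assume 100 g of compound, divide each mass% by atomic mass to get moles, then normalize by the smallest to get a raw atom ratio.
Moles per 100 g: C: 83.62/12.011 = 6.962, H: 16.38/1.008 = 16.25
Raw ratio (divide by min = 6.962): C: 1.0, H: 2.334
Multiply by 3 to clear fractions: C: 3.0 ~= 3, H: 7.002 ~= 7
Reduce by GCD to get the simplest whole-number ratio:

3:7


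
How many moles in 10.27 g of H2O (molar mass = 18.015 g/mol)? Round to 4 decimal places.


n = mass / M
n = 10.27 / 18.015
n = 0.57008049 mol, rounded to 4 dp:

0.5701 mol


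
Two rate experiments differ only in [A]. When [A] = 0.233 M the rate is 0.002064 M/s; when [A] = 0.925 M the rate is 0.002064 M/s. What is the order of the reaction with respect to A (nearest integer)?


Rate is proportional to [A]^n, so rate2/rate1 = ([A]2/[A]1)^n. Take logs to solve for n.
rate2/rate1 = 0.002064 / 0.002064 = 1.0
[A]2/[A]1 = 0.925 / 0.233 = 3.97
n = ln(1.0) / ln(3.97) = 0.0
Nearest integer order:

0


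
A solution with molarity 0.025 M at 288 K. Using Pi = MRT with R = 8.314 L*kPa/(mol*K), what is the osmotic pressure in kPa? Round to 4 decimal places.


Osmotic pressure (van't Hoff): Pi = M*R*T.
RT = 8.314 * 288 = 2394.432
Pi = 0.025 * 2394.432
Pi = 59.8608 kPa, rounded to 4 dp:

59.8608 kPa


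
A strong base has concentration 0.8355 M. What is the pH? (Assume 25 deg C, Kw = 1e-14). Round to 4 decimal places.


A strong base dissociates completely, so [OH-] equals the given concentration.
pOH = -log10([OH-]) = -log10(0.8355) = 0.078054
pH = 14 - pOH = 14 - 0.078054
pH = 13.921946, rounded to 4 dp:

13.9219


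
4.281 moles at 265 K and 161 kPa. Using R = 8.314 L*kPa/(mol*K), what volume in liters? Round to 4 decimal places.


PV = nRT, solve for V = nRT / P.
nRT = 4.281 * 8.314 * 265 = 9431.942
V = 9431.942 / 161
V = 58.58349068 L, rounded to 4 dp:

58.5835 L


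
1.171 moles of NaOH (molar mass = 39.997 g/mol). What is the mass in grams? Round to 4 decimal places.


mass = n * M
mass = 1.171 * 39.997
mass = 46.836487 g, rounded to 4 dp:

46.8365 g


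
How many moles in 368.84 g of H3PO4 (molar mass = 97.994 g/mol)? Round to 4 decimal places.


n = mass / M
n = 368.84 / 97.994
n = 3.76390391 mol, rounded to 4 dp:

3.7639 mol


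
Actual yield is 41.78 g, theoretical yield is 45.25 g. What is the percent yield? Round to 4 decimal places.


% yield = 100 * actual / theoretical
% yield = 100 * 41.78 / 45.25
% yield = 92.33149171 %, rounded to 4 dp:

92.3315 %


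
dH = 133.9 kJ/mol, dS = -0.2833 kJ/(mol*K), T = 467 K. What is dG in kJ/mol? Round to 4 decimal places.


Gibbs: dG = dH - T*dS (consistent units, dS already in kJ/(mol*K)).
T*dS = 467 * -0.2833 = -132.3011
dG = 133.9 - (-132.3011)
dG = 266.2011 kJ/mol, rounded to 4 dp:

266.2011 kJ/mol


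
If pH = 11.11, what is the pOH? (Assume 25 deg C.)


At 25 deg C, pH + pOH = 14.
pOH = 14 - pH = 14 - 11.11
pOH = 2.89:

2.89


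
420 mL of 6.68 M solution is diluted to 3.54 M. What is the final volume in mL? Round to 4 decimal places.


Dilution: M1*V1 = M2*V2, solve for V2.
V2 = M1*V1 / M2
V2 = 6.68 * 420 / 3.54
V2 = 2805.6 / 3.54
V2 = 792.54237288 mL, rounded to 4 dp:

792.5424 mL


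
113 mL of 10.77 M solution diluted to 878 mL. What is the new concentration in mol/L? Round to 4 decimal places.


Dilution: M1*V1 = M2*V2, solve for M2.
M2 = M1*V1 / V2
M2 = 10.77 * 113 / 878
M2 = 1217.01 / 878
M2 = 1.38611617 mol/L, rounded to 4 dp:

1.3861 mol/L


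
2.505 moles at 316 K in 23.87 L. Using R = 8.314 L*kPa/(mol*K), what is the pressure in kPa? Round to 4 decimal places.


PV = nRT, solve for P = nRT / V.
nRT = 2.505 * 8.314 * 316 = 6581.1961
P = 6581.1961 / 23.87
P = 275.70993297 kPa, rounded to 4 dp:

275.7099 kPa


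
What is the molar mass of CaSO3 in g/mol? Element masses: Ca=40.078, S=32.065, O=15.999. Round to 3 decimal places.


M = sum(count * atomic_mass) over atoms.
M = 1*40.078 + 1*32.065 + 3*15.999
M = 40.078 + 32.065 + 47.997
M = 120.14 g/mol, rounded to 3 dp:

120.140 g/mol


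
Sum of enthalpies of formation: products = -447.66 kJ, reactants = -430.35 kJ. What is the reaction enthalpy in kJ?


dH_rxn = sum(dH_f products) - sum(dH_f reactants)
dH_rxn = -447.66 - (-430.35)
dH_rxn = -17.31 kJ:

-17.31 kJ


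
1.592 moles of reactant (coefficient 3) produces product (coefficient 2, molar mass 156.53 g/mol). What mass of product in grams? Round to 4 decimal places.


Use the coefficient ratio to convert reactant moles to product moles, then multiply by the product's molar mass.
moles_P = moles_R * (coeff_P / coeff_R) = 1.592 * (2/3) = 1.061333
mass_P = moles_P * M_P = 1.061333 * 156.53
mass_P = 166.13045449 g, rounded to 4 dp:

166.1305 g


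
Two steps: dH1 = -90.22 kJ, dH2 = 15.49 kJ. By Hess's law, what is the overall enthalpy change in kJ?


Hess's law: enthalpy is a state function, so add the step enthalpies.
dH_total = dH1 + dH2 = -90.22 + (15.49)
dH_total = -74.73 kJ:

-74.73 kJ


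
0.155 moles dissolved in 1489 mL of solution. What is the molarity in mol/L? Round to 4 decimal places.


Convert volume to liters: V_L = V_mL / 1000.
V_L = 1489 / 1000 = 1.489 L
M = n / V_L = 0.155 / 1.489
M = 0.10409671 mol/L, rounded to 4 dp:

0.1041 mol/L


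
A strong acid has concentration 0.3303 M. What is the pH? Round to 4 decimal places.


A strong acid dissociates completely, so [H+] equals the given concentration.
pH = -log10([H+]) = -log10(0.3303)
pH = 0.48109143, rounded to 4 dp:

0.4811


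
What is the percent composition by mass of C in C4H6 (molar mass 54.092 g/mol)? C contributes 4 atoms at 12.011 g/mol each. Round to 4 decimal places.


pct = 100 * (n_elem * M_elem) / M_total
mass_contribution = 4 * 12.011 = 48.044 g/mol
pct = 100 * 48.044 / 54.092
pct = 88.81904903 %, rounded to 4 dp:

88.8190 %


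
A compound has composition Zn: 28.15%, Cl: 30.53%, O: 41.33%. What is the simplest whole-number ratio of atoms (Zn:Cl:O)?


Assume 100 g of compound, divide each mass% by atomic mass to get moles, then normalize by the smallest to get a raw atom ratio.
Moles per 100 g: Zn: 28.15/65.38 = 0.4306, Cl: 30.53/35.453 = 0.8611, O: 41.33/15.999 = 2.5833
Raw ratio (divide by min = 0.4306): Zn: 1.0, Cl: 2.0, O: 6.0
Multiply by 1 to clear fractions: Zn: 1.0 ~= 1, Cl: 2.0 ~= 2, O: 6.0 ~= 6
Reduce by GCD to get the simplest whole-number ratio:

1:2:6


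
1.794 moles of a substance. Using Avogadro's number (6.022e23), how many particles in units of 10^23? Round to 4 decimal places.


N = n * NA, then divide by 1e23 for the requested units.
N / 1e23 = n * 6.022
N / 1e23 = 1.794 * 6.022
N / 1e23 = 10.803468, rounded to 4 dp:

10.8035


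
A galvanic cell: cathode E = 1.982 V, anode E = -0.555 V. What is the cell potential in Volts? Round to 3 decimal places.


Standard cell potential: E_cell = E_cathode - E_anode.
E_cell = 1.982 - (-0.555)
E_cell = 2.537 V, rounded to 3 dp:

2.537 V


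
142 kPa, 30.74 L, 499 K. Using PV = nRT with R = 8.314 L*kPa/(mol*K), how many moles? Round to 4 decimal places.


PV = nRT, solve for n = PV / (RT).
PV = 142 * 30.74 = 4365.08
RT = 8.314 * 499 = 4148.686
n = 4365.08 / 4148.686
n = 1.05215965 mol, rounded to 4 dp:

1.0522 mol


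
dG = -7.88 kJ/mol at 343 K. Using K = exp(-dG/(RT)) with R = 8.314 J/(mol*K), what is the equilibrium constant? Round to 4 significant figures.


dG is in kJ/mol; multiply by 1000 to match R in J/(mol*K).
RT = 8.314 * 343 = 2851.702 J/mol
exponent = -dG*1000 / (RT) = -(-7.88*1000) / 2851.702 = 2.76326208
K = exp(2.76326208)
K = 15.851467, rounded to 4 significant figures:

15.85


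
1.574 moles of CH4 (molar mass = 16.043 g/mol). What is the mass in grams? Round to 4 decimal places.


mass = n * M
mass = 1.574 * 16.043
mass = 25.251682 g, rounded to 4 dp:

25.2517 g


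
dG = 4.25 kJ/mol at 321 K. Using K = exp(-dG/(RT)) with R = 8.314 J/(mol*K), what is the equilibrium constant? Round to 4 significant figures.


dG is in kJ/mol; multiply by 1000 to match R in J/(mol*K).
RT = 8.314 * 321 = 2668.794 J/mol
exponent = -dG*1000 / (RT) = -(4.25*1000) / 2668.794 = -1.5924796
K = exp(-1.5924796)
K = 0.20342058, rounded to 4 significant figures:

0.2034


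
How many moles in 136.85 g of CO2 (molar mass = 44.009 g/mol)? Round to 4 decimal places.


n = mass / M
n = 136.85 / 44.009
n = 3.10959122 mol, rounded to 4 dp:

3.1096 mol


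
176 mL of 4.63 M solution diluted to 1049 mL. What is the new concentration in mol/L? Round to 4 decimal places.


Dilution: M1*V1 = M2*V2, solve for M2.
M2 = M1*V1 / V2
M2 = 4.63 * 176 / 1049
M2 = 814.88 / 1049
M2 = 0.77681602 mol/L, rounded to 4 dp:

0.7768 mol/L


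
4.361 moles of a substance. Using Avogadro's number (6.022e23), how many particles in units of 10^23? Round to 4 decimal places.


N = n * NA, then divide by 1e23 for the requested units.
N / 1e23 = n * 6.022
N / 1e23 = 4.361 * 6.022
N / 1e23 = 26.261942, rounded to 4 dp:

26.2619


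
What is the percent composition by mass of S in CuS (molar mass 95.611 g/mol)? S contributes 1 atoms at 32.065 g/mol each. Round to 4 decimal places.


pct = 100 * (n_elem * M_elem) / M_total
mass_contribution = 1 * 32.065 = 32.065 g/mol
pct = 100 * 32.065 / 95.611
pct = 33.53693613 %, rounded to 4 dp:

33.5369 %


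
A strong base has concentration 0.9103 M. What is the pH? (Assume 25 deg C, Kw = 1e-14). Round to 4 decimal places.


A strong base dissociates completely, so [OH-] equals the given concentration.
pOH = -log10([OH-]) = -log10(0.9103) = 0.040815
pH = 14 - pOH = 14 - 0.040815
pH = 13.959185, rounded to 4 dp:

13.9592


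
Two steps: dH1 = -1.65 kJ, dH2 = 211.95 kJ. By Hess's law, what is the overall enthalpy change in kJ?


Hess's law: enthalpy is a state function, so add the step enthalpies.
dH_total = dH1 + dH2 = -1.65 + (211.95)
dH_total = 210.3 kJ:

210.30 kJ


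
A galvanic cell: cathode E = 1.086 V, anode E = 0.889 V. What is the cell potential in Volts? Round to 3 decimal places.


Standard cell potential: E_cell = E_cathode - E_anode.
E_cell = 1.086 - (0.889)
E_cell = 0.197 V, rounded to 3 dp:

0.197 V


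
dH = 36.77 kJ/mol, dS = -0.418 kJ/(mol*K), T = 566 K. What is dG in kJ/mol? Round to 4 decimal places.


Gibbs: dG = dH - T*dS (consistent units, dS already in kJ/(mol*K)).
T*dS = 566 * -0.418 = -236.588
dG = 36.77 - (-236.588)
dG = 273.358 kJ/mol, rounded to 4 dp:

273.3580 kJ/mol


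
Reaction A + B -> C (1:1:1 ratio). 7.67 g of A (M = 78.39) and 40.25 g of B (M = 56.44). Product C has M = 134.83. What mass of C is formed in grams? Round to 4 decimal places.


Find moles of each reactant; the smaller value is the limiting reagent in a 1:1:1 reaction, so moles_C equals moles of the limiter.
n_A = mass_A / M_A = 7.67 / 78.39 = 0.097844 mol
n_B = mass_B / M_B = 40.25 / 56.44 = 0.713147 mol
Limiting reagent: A (smaller), n_limiting = 0.097844 mol
mass_C = n_limiting * M_C = 0.097844 * 134.83
mass_C = 13.19230652 g, rounded to 4 dp:

13.1923 g


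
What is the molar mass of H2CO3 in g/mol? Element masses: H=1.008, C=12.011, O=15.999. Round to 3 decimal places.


M = sum(count * atomic_mass) over atoms.
M = 2*1.008 + 1*12.011 + 3*15.999
M = 2.016 + 12.011 + 47.997
M = 62.024 g/mol, rounded to 3 dp:

62.024 g/mol


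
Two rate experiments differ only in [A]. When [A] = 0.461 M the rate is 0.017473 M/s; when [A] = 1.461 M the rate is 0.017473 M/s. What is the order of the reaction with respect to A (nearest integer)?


Rate is proportional to [A]^n, so rate2/rate1 = ([A]2/[A]1)^n. Take logs to solve for n.
rate2/rate1 = 0.017473 / 0.017473 = 1.0
[A]2/[A]1 = 1.461 / 0.461 = 3.1692
n = ln(1.0) / ln(3.1692) = 0.0
Nearest integer order:

0


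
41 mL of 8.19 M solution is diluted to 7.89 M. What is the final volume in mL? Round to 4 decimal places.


Dilution: M1*V1 = M2*V2, solve for V2.
V2 = M1*V1 / M2
V2 = 8.19 * 41 / 7.89
V2 = 335.79 / 7.89
V2 = 42.55893536 mL, rounded to 4 dp:

42.5589 mL


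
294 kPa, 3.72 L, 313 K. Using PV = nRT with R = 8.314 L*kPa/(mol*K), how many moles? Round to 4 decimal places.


PV = nRT, solve for n = PV / (RT).
PV = 294 * 3.72 = 1093.68
RT = 8.314 * 313 = 2602.282
n = 1093.68 / 2602.282
n = 0.42027728 mol, rounded to 4 dp:

0.4203 mol


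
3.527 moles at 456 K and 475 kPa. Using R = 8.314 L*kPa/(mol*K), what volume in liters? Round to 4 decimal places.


PV = nRT, solve for V = nRT / P.
nRT = 3.527 * 8.314 * 456 = 13371.506
V = 13371.506 / 475
V = 28.15053895 L, rounded to 4 dp:

28.1505 L


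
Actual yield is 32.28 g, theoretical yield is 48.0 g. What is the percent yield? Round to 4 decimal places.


% yield = 100 * actual / theoretical
% yield = 100 * 32.28 / 48.0
% yield = 67.25 %, rounded to 4 dp:

67.2500 %


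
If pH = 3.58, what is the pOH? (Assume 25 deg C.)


At 25 deg C, pH + pOH = 14.
pOH = 14 - pH = 14 - 3.58
pOH = 10.42:

10.42


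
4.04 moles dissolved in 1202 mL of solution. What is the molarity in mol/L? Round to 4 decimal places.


Convert volume to liters: V_L = V_mL / 1000.
V_L = 1202 / 1000 = 1.202 L
M = n / V_L = 4.04 / 1.202
M = 3.36106489 mol/L, rounded to 4 dp:

3.3611 mol/L


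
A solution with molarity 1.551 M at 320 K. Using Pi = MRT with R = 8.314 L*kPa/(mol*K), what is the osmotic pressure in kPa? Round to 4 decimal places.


Osmotic pressure (van't Hoff): Pi = M*R*T.
RT = 8.314 * 320 = 2660.48
Pi = 1.551 * 2660.48
Pi = 4126.40448 kPa, rounded to 4 dp:

4126.4045 kPa


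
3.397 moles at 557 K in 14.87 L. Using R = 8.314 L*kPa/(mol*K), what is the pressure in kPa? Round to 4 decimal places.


PV = nRT, solve for P = nRT / V.
nRT = 3.397 * 8.314 * 557 = 15731.1605
P = 15731.1605 / 14.87
P = 1057.91260928 kPa, rounded to 4 dp:

1057.9126 kPa


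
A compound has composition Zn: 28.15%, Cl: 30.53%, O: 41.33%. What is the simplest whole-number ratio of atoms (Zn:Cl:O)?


Assume 100 g of compound, divide each mass% by atomic mass to get moles, then normalize by the smallest to get a raw atom ratio.
Moles per 100 g: Zn: 28.15/65.38 = 0.4306, Cl: 30.53/35.453 = 0.8611, O: 41.33/15.999 = 2.5833
Raw ratio (divide by min = 0.4306): Zn: 1.0, Cl: 2.0, O: 6.0
Multiply by 1 to clear fractions: Zn: 1.0 ~= 1, Cl: 2.0 ~= 2, O: 6.0 ~= 6
Reduce by GCD to get the simplest whole-number ratio:

1:2:6


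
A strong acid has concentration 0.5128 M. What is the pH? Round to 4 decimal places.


A strong acid dissociates completely, so [H+] equals the given concentration.
pH = -log10([H+]) = -log10(0.5128)
pH = 0.29005198, rounded to 4 dp:

0.2901


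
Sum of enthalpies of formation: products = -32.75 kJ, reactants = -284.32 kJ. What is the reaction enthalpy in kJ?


dH_rxn = sum(dH_f products) - sum(dH_f reactants)
dH_rxn = -32.75 - (-284.32)
dH_rxn = 251.57 kJ:

251.57 kJ


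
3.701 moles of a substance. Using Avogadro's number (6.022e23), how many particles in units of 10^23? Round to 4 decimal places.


N = n * NA, then divide by 1e23 for the requested units.
N / 1e23 = n * 6.022
N / 1e23 = 3.701 * 6.022
N / 1e23 = 22.287422, rounded to 4 dp:

22.2874


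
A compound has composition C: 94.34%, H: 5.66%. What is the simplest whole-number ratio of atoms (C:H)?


Assume 100 g of compound, divide each mass% by atomic mass to get moles, then normalize by the smallest to get a raw atom ratio.
Moles per 100 g: C: 94.34/12.011 = 7.8545, H: 5.66/1.008 = 5.6151
Raw ratio (divide by min = 5.6151): C: 1.399, H: 1.0
Multiply by 5 to clear fractions: C: 6.994 ~= 7, H: 5.0 ~= 5
Reduce by GCD to get the simplest whole-number ratio:

7:5


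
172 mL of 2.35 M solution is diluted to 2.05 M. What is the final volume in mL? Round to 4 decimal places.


Dilution: M1*V1 = M2*V2, solve for V2.
V2 = M1*V1 / M2
V2 = 2.35 * 172 / 2.05
V2 = 404.2 / 2.05
V2 = 197.17073171 mL, rounded to 4 dp:

197.1707 mL


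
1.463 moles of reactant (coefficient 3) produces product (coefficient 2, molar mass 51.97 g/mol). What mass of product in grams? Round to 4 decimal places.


Use the coefficient ratio to convert reactant moles to product moles, then multiply by the product's molar mass.
moles_P = moles_R * (coeff_P / coeff_R) = 1.463 * (2/3) = 0.975333
mass_P = moles_P * M_P = 0.975333 * 51.97
mass_P = 50.68805601 g, rounded to 4 dp:

50.6881 g


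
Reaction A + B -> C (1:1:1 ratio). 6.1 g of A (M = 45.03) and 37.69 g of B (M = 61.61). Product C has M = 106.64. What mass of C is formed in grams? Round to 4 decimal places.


Find moles of each reactant; the smaller value is the limiting reagent in a 1:1:1 reaction, so moles_C equals moles of the limiter.
n_A = mass_A / M_A = 6.1 / 45.03 = 0.135465 mol
n_B = mass_B / M_B = 37.69 / 61.61 = 0.611751 mol
Limiting reagent: A (smaller), n_limiting = 0.135465 mol
mass_C = n_limiting * M_C = 0.135465 * 106.64
mass_C = 14.4459876 g, rounded to 4 dp:

14.4460 g


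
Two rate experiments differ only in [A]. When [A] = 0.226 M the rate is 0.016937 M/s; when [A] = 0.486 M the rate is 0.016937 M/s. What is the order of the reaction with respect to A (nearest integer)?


Rate is proportional to [A]^n, so rate2/rate1 = ([A]2/[A]1)^n. Take logs to solve for n.
rate2/rate1 = 0.016937 / 0.016937 = 1.0
[A]2/[A]1 = 0.486 / 0.226 = 2.1504
n = ln(1.0) / ln(2.1504) = 0.0
Nearest integer order:

0


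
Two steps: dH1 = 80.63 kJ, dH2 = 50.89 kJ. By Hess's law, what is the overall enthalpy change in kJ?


Hess's law: enthalpy is a state function, so add the step enthalpies.
dH_total = dH1 + dH2 = 80.63 + (50.89)
dH_total = 131.52 kJ:

131.52 kJ


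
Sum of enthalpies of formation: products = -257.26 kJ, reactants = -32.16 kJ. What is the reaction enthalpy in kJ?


dH_rxn = sum(dH_f products) - sum(dH_f reactants)
dH_rxn = -257.26 - (-32.16)
dH_rxn = -225.1 kJ:

-225.10 kJ


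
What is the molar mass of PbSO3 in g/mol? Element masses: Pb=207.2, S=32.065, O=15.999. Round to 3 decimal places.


M = sum(count * atomic_mass) over atoms.
M = 1*207.2 + 1*32.065 + 3*15.999
M = 207.2 + 32.065 + 47.997
M = 287.262 g/mol, rounded to 3 dp:

287.262 g/mol


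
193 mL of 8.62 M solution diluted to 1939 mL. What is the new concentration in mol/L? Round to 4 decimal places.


Dilution: M1*V1 = M2*V2, solve for M2.
M2 = M1*V1 / V2
M2 = 8.62 * 193 / 1939
M2 = 1663.66 / 1939
M2 = 0.85799897 mol/L, rounded to 4 dp:

0.8580 mol/L


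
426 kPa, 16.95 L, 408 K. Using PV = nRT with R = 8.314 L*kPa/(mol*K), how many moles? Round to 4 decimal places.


PV = nRT, solve for n = PV / (RT).
PV = 426 * 16.95 = 7220.7
RT = 8.314 * 408 = 3392.112
n = 7220.7 / 3392.112
n = 2.12867382 mol, rounded to 4 dp:

2.1287 mol


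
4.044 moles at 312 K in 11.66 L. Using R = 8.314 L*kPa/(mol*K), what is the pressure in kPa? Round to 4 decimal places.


PV = nRT, solve for P = nRT / V.
nRT = 4.044 * 8.314 * 312 = 10490.0066
P = 10490.0066 / 11.66
P = 899.65751286 kPa, rounded to 4 dp:

899.6575 kPa


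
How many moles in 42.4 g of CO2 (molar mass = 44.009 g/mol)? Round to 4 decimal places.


n = mass / M
n = 42.4 / 44.009
n = 0.9634393 mol, rounded to 4 dp:

0.9634 mol


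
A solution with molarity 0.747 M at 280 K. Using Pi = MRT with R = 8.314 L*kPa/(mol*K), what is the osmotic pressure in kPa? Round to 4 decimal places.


Osmotic pressure (van't Hoff): Pi = M*R*T.
RT = 8.314 * 280 = 2327.92
Pi = 0.747 * 2327.92
Pi = 1738.95624 kPa, rounded to 4 dp:

1738.9562 kPa


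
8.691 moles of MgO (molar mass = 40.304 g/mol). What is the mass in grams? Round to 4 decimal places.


mass = n * M
mass = 8.691 * 40.304
mass = 350.282064 g, rounded to 4 dp:

350.2821 g


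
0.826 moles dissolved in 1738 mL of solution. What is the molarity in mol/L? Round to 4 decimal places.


Convert volume to liters: V_L = V_mL / 1000.
V_L = 1738 / 1000 = 1.738 L
M = n / V_L = 0.826 / 1.738
M = 0.47525892 mol/L, rounded to 4 dp:

0.4753 mol/L


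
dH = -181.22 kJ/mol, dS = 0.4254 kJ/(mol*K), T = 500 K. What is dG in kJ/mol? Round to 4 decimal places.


Gibbs: dG = dH - T*dS (consistent units, dS already in kJ/(mol*K)).
T*dS = 500 * 0.4254 = 212.7
dG = -181.22 - (212.7)
dG = -393.92 kJ/mol, rounded to 4 dp:

-393.9200 kJ/mol


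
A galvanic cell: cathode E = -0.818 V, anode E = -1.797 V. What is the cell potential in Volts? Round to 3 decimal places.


Standard cell potential: E_cell = E_cathode - E_anode.
E_cell = -0.818 - (-1.797)
E_cell = 0.979 V, rounded to 3 dp:

0.979 V


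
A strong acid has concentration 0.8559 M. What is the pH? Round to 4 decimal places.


A strong acid dissociates completely, so [H+] equals the given concentration.
pH = -log10([H+]) = -log10(0.8559)
pH = 0.06757697, rounded to 4 dp:

0.0676


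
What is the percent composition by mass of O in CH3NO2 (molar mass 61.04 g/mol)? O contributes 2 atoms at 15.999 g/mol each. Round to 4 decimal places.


pct = 100 * (n_elem * M_elem) / M_total
mass_contribution = 2 * 15.999 = 31.998 g/mol
pct = 100 * 31.998 / 61.04
pct = 52.42136304 %, rounded to 4 dp:

52.4214 %


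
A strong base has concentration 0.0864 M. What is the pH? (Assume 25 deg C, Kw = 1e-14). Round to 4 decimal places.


A strong base dissociates completely, so [OH-] equals the given concentration.
pOH = -log10([OH-]) = -log10(0.0864) = 1.063486
pH = 14 - pOH = 14 - 1.063486
pH = 12.936514, rounded to 4 dp:

12.9365


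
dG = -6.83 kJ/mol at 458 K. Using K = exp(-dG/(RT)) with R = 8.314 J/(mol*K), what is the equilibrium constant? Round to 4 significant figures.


dG is in kJ/mol; multiply by 1000 to match R in J/(mol*K).
RT = 8.314 * 458 = 3807.812 J/mol
exponent = -dG*1000 / (RT) = -(-6.83*1000) / 3807.812 = 1.79368099
K = exp(1.79368099)
K = 6.0115402, rounded to 4 significant figures:

6.012


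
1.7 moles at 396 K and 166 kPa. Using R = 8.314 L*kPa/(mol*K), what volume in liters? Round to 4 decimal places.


PV = nRT, solve for V = nRT / P.
nRT = 1.7 * 8.314 * 396 = 5596.9848
V = 5596.9848 / 166
V = 33.7167759 L, rounded to 4 dp:

33.7168 L


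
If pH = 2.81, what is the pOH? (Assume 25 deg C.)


At 25 deg C, pH + pOH = 14.
pOH = 14 - pH = 14 - 2.81
pOH = 11.19:

11.19


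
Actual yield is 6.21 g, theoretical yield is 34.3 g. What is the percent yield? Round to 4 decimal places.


% yield = 100 * actual / theoretical
% yield = 100 * 6.21 / 34.3
% yield = 18.10495627 %, rounded to 4 dp:

18.1050 %


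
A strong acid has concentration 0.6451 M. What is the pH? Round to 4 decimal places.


A strong acid dissociates completely, so [H+] equals the given concentration.
pH = -log10([H+]) = -log10(0.6451)
pH = 0.19037296, rounded to 4 dp:

0.1904


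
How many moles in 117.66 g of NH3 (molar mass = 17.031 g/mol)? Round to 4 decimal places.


n = mass / M
n = 117.66 / 17.031
n = 6.90857847 mol, rounded to 4 dp:

6.9086 mol


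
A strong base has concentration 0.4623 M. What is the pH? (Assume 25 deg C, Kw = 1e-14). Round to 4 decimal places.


A strong base dissociates completely, so [OH-] equals the given concentration.
pOH = -log10([OH-]) = -log10(0.4623) = 0.335076
pH = 14 - pOH = 14 - 0.335076
pH = 13.664924, rounded to 4 dp:

13.6649


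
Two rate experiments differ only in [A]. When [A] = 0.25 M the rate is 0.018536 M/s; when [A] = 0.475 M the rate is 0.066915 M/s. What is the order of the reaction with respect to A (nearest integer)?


Rate is proportional to [A]^n, so rate2/rate1 = ([A]2/[A]1)^n. Take logs to solve for n.
rate2/rate1 = 0.066915 / 0.018536 = 3.61
[A]2/[A]1 = 0.475 / 0.25 = 1.9
n = ln(3.61) / ln(1.9) = 2.0
Nearest integer order:

2


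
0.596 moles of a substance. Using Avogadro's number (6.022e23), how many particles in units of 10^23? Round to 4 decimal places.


N = n * NA, then divide by 1e23 for the requested units.
N / 1e23 = n * 6.022
N / 1e23 = 0.596 * 6.022
N / 1e23 = 3.589112, rounded to 4 dp:

3.5891


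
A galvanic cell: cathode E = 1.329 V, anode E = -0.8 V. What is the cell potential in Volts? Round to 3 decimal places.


Standard cell potential: E_cell = E_cathode - E_anode.
E_cell = 1.329 - (-0.8)
E_cell = 2.129 V, rounded to 3 dp:

2.129 V


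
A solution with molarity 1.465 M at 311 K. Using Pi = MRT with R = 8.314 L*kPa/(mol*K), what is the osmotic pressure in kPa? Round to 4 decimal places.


Osmotic pressure (van't Hoff): Pi = M*R*T.
RT = 8.314 * 311 = 2585.654
Pi = 1.465 * 2585.654
Pi = 3787.98311 kPa, rounded to 4 dp:

3787.9831 kPa


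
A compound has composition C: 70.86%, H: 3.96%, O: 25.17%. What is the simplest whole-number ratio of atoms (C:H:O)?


Assume 100 g of compound, divide each mass% by atomic mass to get moles, then normalize by the smallest to get a raw atom ratio.
Moles per 100 g: C: 70.86/12.011 = 5.8996, H: 3.96/1.008 = 3.9286, O: 25.17/15.999 = 1.5732
Raw ratio (divide by min = 1.5732): C: 3.75, H: 2.497, O: 1.0
Multiply by 4 to clear fractions: C: 15.0 ~= 15, H: 9.989 ~= 10, O: 4.0 ~= 4
Reduce by GCD to get the simplest whole-number ratio:

15:10:4


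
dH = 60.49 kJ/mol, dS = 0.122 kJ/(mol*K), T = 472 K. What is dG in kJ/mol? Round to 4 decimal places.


Gibbs: dG = dH - T*dS (consistent units, dS already in kJ/(mol*K)).
T*dS = 472 * 0.122 = 57.584
dG = 60.49 - (57.584)
dG = 2.906 kJ/mol, rounded to 4 dp:

2.9060 kJ/mol


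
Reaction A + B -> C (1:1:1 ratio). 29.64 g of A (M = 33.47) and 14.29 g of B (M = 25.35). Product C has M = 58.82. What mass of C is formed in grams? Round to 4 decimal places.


Find moles of each reactant; the smaller value is the limiting reagent in a 1:1:1 reaction, so moles_C equals moles of the limiter.
n_A = mass_A / M_A = 29.64 / 33.47 = 0.885569 mol
n_B = mass_B / M_B = 14.29 / 25.35 = 0.563708 mol
Limiting reagent: B (smaller), n_limiting = 0.563708 mol
mass_C = n_limiting * M_C = 0.563708 * 58.82
mass_C = 33.15730456 g, rounded to 4 dp:

33.1573 g


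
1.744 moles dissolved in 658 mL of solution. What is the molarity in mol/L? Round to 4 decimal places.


Convert volume to liters: V_L = V_mL / 1000.
V_L = 658 / 1000 = 0.658 L
M = n / V_L = 1.744 / 0.658
M = 2.65045593 mol/L, rounded to 4 dp:

2.6505 mol/L


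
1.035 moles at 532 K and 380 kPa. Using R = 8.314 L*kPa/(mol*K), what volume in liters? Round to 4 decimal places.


PV = nRT, solve for V = nRT / P.
nRT = 1.035 * 8.314 * 532 = 4577.8547
V = 4577.8547 / 380
V = 12.04698605 L, rounded to 4 dp:

12.0470 L


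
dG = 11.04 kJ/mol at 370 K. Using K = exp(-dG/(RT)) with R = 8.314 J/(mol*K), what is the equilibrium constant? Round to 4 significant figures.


dG is in kJ/mol; multiply by 1000 to match R in J/(mol*K).
RT = 8.314 * 370 = 3076.18 J/mol
exponent = -dG*1000 / (RT) = -(11.04*1000) / 3076.18 = -3.58886671
K = exp(-3.58886671)
K = 0.027629625, rounded to 4 significant figures:

0.02763


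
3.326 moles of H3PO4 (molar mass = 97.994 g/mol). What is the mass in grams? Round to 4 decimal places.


mass = n * M
mass = 3.326 * 97.994
mass = 325.928044 g, rounded to 4 dp:

325.9280 g


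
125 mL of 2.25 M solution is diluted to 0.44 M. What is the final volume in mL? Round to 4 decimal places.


Dilution: M1*V1 = M2*V2, solve for V2.
V2 = M1*V1 / M2
V2 = 2.25 * 125 / 0.44
V2 = 281.25 / 0.44
V2 = 639.20454545 mL, rounded to 4 dp:

639.2045 mL


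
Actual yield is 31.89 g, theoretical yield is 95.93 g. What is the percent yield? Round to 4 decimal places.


% yield = 100 * actual / theoretical
% yield = 100 * 31.89 / 95.93
% yield = 33.24298968 %, rounded to 4 dp:

33.2430 %


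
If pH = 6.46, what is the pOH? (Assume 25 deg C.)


At 25 deg C, pH + pOH = 14.
pOH = 14 - pH = 14 - 6.46
pOH = 7.54:

7.54


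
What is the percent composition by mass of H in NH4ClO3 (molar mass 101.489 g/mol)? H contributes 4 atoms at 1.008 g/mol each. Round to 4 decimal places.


pct = 100 * (n_elem * M_elem) / M_total
mass_contribution = 4 * 1.008 = 4.032 g/mol
pct = 100 * 4.032 / 101.489
pct = 3.97284435 %, rounded to 4 dp:

3.9728 %


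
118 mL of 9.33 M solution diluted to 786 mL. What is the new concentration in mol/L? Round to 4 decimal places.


Dilution: M1*V1 = M2*V2, solve for M2.
M2 = M1*V1 / V2
M2 = 9.33 * 118 / 786
M2 = 1100.94 / 786
M2 = 1.40068702 mol/L, rounded to 4 dp:

1.4007 mol/L


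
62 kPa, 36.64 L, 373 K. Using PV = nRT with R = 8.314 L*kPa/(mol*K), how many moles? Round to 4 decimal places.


PV = nRT, solve for n = PV / (RT).
PV = 62 * 36.64 = 2271.68
RT = 8.314 * 373 = 3101.122
n = 2271.68 / 3101.122
n = 0.73253487 mol, rounded to 4 dp:

0.7325 mol


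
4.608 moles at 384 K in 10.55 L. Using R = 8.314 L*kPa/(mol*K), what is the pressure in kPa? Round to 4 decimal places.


PV = nRT, solve for P = nRT / V.
nRT = 4.608 * 8.314 * 384 = 14711.3902
P = 14711.3902 / 10.55
P = 1394.44456872 kPa, rounded to 4 dp:

1394.4446 kPa


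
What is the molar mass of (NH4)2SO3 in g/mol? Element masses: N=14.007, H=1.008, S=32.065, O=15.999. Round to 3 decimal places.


M = sum(count * atomic_mass) over atoms.
M = 2*14.007 + 8*1.008 + 1*32.065 + 3*15.999
M = 28.014 + 8.064 + 32.065 + 47.997
M = 116.14 g/mol, rounded to 3 dp:

116.140 g/mol


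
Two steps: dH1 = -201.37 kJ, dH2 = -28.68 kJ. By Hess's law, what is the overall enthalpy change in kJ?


Hess's law: enthalpy is a state function, so add the step enthalpies.
dH_total = dH1 + dH2 = -201.37 + (-28.68)
dH_total = -230.05 kJ:

-230.05 kJ
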